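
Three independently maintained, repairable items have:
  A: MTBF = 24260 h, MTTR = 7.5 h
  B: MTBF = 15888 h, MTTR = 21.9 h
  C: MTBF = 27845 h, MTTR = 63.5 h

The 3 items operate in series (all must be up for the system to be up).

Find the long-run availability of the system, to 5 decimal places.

0.99604

A(A) = MTBF/(MTBF+MTTR) = 24260/(24260+7.5) = 0.999691
A(B) = MTBF/(MTBF+MTTR) = 15888/(15888+21.9) = 0.998623
A(C) = MTBF/(MTBF+MTTR) = 27845/(27845+63.5) = 0.997725
Series availability: 0.999691 × 0.998623 × 0.997725 = 0.99604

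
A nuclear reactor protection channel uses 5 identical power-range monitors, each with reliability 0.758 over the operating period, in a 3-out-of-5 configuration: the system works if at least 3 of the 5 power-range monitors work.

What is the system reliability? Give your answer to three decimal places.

R = Σ_{i=3}^{5} C(5,i) p^i (1−p)^{5−i} with p = 0.758
C(5,3)·0.758^3·0.242^2 = 0.25506
C(5,4)·0.758^4·0.242^1 = 0.39945
C(5,5)·0.758^5·0.242^0 = 0.25023
Sum = 0.905

0.905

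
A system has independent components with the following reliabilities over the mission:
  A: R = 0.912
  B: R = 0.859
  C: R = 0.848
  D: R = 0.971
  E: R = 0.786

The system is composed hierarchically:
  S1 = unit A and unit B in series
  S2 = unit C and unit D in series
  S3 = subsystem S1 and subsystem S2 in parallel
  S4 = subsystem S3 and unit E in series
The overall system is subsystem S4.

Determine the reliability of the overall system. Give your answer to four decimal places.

0.7559

Series (A and B): 0.912000 × 0.859000 = 0.783408
Series (C and D): 0.848000 × 0.971000 = 0.823408
Parallel ([0.783408] and [0.823408]): 1 − (1 − 0.783408)(1 − 0.823408) = 0.961752
Series ([0.961752] and E): 0.961752 × 0.786000 = 0.7559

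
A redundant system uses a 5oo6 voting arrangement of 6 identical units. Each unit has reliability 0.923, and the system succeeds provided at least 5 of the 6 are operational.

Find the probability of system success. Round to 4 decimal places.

R = Σ_{i=5}^{6} C(6,i) p^i (1−p)^{6−i} with p = 0.923
C(6,5)·0.923^5·0.077^1 = 0.309493
C(6,6)·0.923^6·0.077^0 = 0.618316
Sum = 0.9278

0.9278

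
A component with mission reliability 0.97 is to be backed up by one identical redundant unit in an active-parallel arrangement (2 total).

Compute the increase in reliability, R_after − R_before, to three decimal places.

R_before = 0.97
R_after = 1 − (1 − 0.97)^2 = 0.999
ΔR = 0.999 − 0.97 = 0.029

0.029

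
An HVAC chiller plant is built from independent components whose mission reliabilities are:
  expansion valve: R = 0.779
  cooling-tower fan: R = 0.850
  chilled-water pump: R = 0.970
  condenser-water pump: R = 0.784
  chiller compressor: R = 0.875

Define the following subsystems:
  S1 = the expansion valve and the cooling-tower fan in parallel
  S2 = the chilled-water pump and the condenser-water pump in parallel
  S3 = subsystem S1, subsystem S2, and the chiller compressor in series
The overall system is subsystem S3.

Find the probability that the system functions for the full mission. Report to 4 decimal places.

Parallel (expansion valve and cooling-tower fan): 1 − (1 − 0.779000)(1 − 0.850000) = 0.966850
Parallel (chilled-water pump and condenser-water pump): 1 − (1 − 0.970000)(1 − 0.784000) = 0.993520
Series ([0.966850], [0.993520], and chiller compressor): 0.966850 × 0.993520 × 0.875000 = 0.8405

0.8405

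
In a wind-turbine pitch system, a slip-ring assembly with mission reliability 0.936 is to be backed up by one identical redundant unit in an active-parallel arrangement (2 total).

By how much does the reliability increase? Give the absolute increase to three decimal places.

R_before = 0.936
R_after = 1 − (1 − 0.936)^2 = 0.996
ΔR = 0.996 − 0.936 = 0.060

0.060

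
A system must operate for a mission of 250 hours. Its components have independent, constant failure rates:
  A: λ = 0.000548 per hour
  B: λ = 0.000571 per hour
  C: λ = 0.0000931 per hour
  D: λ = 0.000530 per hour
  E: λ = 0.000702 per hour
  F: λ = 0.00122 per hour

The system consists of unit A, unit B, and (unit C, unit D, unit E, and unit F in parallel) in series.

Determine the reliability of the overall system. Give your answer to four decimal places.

R(A) = exp(−0.000548 × 250) = 0.871970
R(B) = exp(−0.000571 × 250) = 0.866971
R(C) = exp(−0.0000931 × 250) = 0.976994
R(D) = exp(−0.000530 × 250) = 0.875903
R(E) = exp(−0.000702 × 250) = 0.839037
R(F) = exp(−0.00122 × 250) = 0.737123
Parallel (C, D, E, and F): 1 − (1 − 0.976994)(1 − 0.875903)(1 − 0.839037)(1 − 0.737123) = 0.999879
Series (A, B, and [0.999879]): 0.871970 × 0.866971 × 0.999879 = 0.7559

0.7559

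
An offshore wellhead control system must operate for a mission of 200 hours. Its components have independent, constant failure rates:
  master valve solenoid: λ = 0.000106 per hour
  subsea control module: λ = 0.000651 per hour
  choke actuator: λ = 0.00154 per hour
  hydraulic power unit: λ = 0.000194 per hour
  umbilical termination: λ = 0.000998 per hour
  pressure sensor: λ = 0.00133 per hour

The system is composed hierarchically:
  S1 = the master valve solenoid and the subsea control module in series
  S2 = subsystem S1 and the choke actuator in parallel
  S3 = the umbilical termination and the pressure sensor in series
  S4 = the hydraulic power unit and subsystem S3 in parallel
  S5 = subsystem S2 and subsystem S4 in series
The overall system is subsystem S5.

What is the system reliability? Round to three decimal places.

0.949

R(master valve solenoid) = exp(−0.000106 × 200) = 0.97902
R(subsea control module) = exp(−0.000651 × 200) = 0.87792
R(choke actuator) = exp(−0.00154 × 200) = 0.73492
R(hydraulic power unit) = exp(−0.000194 × 200) = 0.96194
R(umbilical termination) = exp(−0.000998 × 200) = 0.81906
R(pressure sensor) = exp(−0.00133 × 200) = 0.76644
Series (master valve solenoid and subsea control module): 0.97902 × 0.87792 = 0.85950
Parallel ([0.85950] and choke actuator): 1 − (1 − 0.85950)(1 − 0.73492) = 0.96276
Series (umbilical termination and pressure sensor): 0.81906 × 0.76644 = 0.62776
Parallel (hydraulic power unit and [0.62776]): 1 − (1 − 0.96194)(1 − 0.62776) = 0.98583
Series ([0.96276] and [0.98583]): 0.96276 × 0.98583 = 0.949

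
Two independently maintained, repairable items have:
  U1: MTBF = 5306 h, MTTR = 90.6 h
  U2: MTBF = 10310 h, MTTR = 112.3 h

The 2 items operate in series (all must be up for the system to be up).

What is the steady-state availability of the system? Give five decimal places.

A(U1) = MTBF/(MTBF+MTTR) = 5306/(5306+90.6) = 0.983212
A(U2) = MTBF/(MTBF+MTTR) = 10310/(10310+112.3) = 0.989225
Series availability: 0.983212 × 0.989225 = 0.97262

0.97262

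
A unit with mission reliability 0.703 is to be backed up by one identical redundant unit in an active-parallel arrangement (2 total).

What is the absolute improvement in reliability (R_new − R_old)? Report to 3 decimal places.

0.209

R_before = 0.703
R_after = 1 − (1 − 0.703)^2 = 0.912
ΔR = 0.912 − 0.703 = 0.209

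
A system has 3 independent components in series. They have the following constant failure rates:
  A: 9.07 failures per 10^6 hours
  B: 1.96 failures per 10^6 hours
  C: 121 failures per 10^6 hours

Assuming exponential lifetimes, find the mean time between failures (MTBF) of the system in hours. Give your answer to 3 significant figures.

Series of exponential components: λ_sys = Σ λ_i
λ_sys = 0.00000907 + 0.00000196 + 0.000121 = 1.3203e-04 /h
MTBF = 1 / λ_sys = 7570 h

7570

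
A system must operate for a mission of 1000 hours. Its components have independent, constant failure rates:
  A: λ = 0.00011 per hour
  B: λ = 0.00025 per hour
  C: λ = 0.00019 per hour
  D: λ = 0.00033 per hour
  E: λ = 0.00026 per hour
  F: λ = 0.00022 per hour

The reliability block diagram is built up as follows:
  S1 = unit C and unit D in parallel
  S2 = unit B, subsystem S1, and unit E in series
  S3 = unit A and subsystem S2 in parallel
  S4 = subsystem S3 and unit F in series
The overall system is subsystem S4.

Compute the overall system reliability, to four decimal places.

R(A) = exp(−0.00011 × 1000) = 0.895834
R(B) = exp(−0.00025 × 1000) = 0.778801
R(C) = exp(−0.00019 × 1000) = 0.826959
R(D) = exp(−0.00033 × 1000) = 0.718924
R(E) = exp(−0.00026 × 1000) = 0.771052
R(F) = exp(−0.00022 × 1000) = 0.802519
Parallel (C and D): 1 − (1 − 0.826959)(1 − 0.718924) = 0.951362
Series (B, [0.951362], and E): 0.778801 × 0.951362 × 0.771052 = 0.571289
Parallel (A and [0.571289]): 1 − (1 − 0.895834)(1 − 0.571289) = 0.955343
Series ([0.955343] and F): 0.955343 × 0.802519 = 0.7667

0.7667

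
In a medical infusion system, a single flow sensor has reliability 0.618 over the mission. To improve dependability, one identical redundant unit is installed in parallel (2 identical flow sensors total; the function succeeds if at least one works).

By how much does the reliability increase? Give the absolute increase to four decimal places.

R_before = 0.618
R_after = 1 − (1 − 0.618)^2 = 0.8541
ΔR = 0.8541 − 0.618 = 0.2361

0.2361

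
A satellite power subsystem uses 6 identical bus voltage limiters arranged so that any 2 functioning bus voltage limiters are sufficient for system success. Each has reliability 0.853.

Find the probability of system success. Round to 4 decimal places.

0.9996

R = Σ_{i=2}^{6} C(6,i) p^i (1−p)^{6−i} with p = 0.853
C(6,2)·0.853^2·0.147^4 = 0.005096
C(6,3)·0.853^3·0.147^3 = 0.039430
C(6,4)·0.853^4·0.147^2 = 0.171602
C(6,5)·0.853^5·0.147^1 = 0.398303
C(6,6)·0.853^6·0.147^0 = 0.385207
Sum = 0.9996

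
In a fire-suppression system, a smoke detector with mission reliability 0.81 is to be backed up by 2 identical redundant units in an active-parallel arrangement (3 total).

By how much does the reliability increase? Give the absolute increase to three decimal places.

0.183

R_before = 0.81
R_after = 1 − (1 − 0.81)^3 = 0.993
ΔR = 0.993 − 0.81 = 0.183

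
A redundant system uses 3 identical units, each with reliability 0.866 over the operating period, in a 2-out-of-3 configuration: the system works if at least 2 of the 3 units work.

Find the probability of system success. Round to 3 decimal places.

0.951

R = Σ_{i=2}^{3} C(3,i) p^i (1−p)^{3−i} with p = 0.866
C(3,2)·0.866^2·0.134^1 = 0.30148
C(3,3)·0.866^3·0.134^0 = 0.64946
Sum = 0.951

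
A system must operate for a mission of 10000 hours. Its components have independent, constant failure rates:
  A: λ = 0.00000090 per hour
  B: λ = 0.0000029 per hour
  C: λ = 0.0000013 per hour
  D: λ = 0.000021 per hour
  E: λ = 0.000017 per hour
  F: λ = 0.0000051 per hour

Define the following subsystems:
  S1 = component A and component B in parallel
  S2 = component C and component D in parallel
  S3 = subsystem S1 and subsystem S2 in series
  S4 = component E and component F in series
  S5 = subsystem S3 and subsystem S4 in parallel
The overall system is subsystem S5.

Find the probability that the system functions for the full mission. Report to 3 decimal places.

0.999

R(A) = exp(−0.00000090 × 10000) = 0.99104
R(B) = exp(−0.0000029 × 10000) = 0.97142
R(C) = exp(−0.0000013 × 10000) = 0.98708
R(D) = exp(−0.000021 × 10000) = 0.81058
R(E) = exp(−0.000017 × 10000) = 0.84366
R(F) = exp(−0.0000051 × 10000) = 0.95028
Parallel (A and B): 1 − (1 − 0.99104)(1 − 0.97142) = 0.99974
Parallel (C and D): 1 − (1 − 0.98708)(1 − 0.81058) = 0.99755
Series ([0.99974] and [0.99755]): 0.99974 × 0.99755 = 0.99729
Series (E and F): 0.84366 × 0.95028 = 0.80171
Parallel ([0.99729] and [0.80171]): 1 − (1 − 0.99729)(1 − 0.80171) = 0.999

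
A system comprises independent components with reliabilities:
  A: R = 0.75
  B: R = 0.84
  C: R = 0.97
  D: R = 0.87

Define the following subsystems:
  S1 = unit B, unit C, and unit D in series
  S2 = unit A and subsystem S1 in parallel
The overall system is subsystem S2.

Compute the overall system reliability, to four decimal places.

0.9272

Series (B, C, and D): 0.840000 × 0.970000 × 0.870000 = 0.708876
Parallel (A and [0.708876]): 1 − (1 − 0.750000)(1 − 0.708876) = 0.9272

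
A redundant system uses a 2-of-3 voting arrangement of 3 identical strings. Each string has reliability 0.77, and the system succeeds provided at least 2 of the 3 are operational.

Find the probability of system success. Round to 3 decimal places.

R = Σ_{i=2}^{3} C(3,i) p^i (1−p)^{3−i} with p = 0.77
C(3,2)·0.77^2·0.23^1 = 0.40910
C(3,3)·0.77^3·0.23^0 = 0.45653
Sum = 0.866

0.866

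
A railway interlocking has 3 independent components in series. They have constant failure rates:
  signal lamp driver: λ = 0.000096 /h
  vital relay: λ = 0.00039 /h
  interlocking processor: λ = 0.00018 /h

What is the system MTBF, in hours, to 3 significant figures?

Series of exponential components: λ_sys = Σ λ_i
λ_sys = 0.000096 + 0.00039 + 0.00018 = 6.6600e-04 /h
MTBF = 1 / λ_sys = 1500 h

1500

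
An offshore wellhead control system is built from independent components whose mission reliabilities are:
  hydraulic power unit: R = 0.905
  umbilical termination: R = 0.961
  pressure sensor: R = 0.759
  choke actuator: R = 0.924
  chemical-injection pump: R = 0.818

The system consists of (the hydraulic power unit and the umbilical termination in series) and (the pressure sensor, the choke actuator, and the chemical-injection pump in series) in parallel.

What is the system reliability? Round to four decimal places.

Series (hydraulic power unit and umbilical termination): 0.905000 × 0.961000 = 0.869705
Series (pressure sensor, choke actuator, and chemical-injection pump): 0.759000 × 0.924000 × 0.818000 = 0.573676
Parallel ([0.869705] and [0.573676]): 1 − (1 − 0.869705)(1 − 0.573676) = 0.9445

0.9445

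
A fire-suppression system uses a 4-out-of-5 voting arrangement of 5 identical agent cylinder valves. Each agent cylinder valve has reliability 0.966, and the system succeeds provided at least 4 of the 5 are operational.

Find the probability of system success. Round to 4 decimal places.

R = Σ_{i=4}^{5} C(5,i) p^i (1−p)^{5−i} with p = 0.966
C(5,4)·0.966^4·0.034^1 = 0.148033
C(5,5)·0.966^5·0.034^0 = 0.841174
Sum = 0.9892

0.9892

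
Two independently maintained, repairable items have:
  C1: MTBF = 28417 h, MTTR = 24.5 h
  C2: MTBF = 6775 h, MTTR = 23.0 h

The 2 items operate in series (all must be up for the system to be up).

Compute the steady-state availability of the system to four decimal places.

A(C1) = MTBF/(MTBF+MTTR) = 28417/(28417+24.5) = 0.999139
A(C2) = MTBF/(MTBF+MTTR) = 6775/(6775+23.0) = 0.996617
Series availability: 0.999139 × 0.996617 = 0.9958

0.9958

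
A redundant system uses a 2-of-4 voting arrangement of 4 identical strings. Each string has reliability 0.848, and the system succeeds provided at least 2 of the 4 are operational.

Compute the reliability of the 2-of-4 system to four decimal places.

R = Σ_{i=2}^{4} C(4,i) p^i (1−p)^{4−i} with p = 0.848
C(4,2)·0.848^2·0.152^2 = 0.099685
C(4,3)·0.848^3·0.152^1 = 0.370759
C(4,4)·0.848^4·0.152^0 = 0.517111
Sum = 0.9876

0.9876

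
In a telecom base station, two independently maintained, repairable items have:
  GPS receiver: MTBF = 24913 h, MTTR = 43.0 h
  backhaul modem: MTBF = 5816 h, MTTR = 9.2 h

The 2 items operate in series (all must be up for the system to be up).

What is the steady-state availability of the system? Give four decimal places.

A(GPS receiver) = MTBF/(MTBF+MTTR) = 24913/(24913+43.0) = 0.998277
A(backhaul modem) = MTBF/(MTBF+MTTR) = 5816/(5816+9.2) = 0.998421
Series availability: 0.998277 × 0.998421 = 0.9967

0.9967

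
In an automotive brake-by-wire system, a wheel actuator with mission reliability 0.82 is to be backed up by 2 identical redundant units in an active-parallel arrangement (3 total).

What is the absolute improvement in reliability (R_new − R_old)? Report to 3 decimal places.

R_before = 0.82
R_after = 1 − (1 − 0.82)^3 = 0.994
ΔR = 0.994 − 0.82 = 0.174

0.174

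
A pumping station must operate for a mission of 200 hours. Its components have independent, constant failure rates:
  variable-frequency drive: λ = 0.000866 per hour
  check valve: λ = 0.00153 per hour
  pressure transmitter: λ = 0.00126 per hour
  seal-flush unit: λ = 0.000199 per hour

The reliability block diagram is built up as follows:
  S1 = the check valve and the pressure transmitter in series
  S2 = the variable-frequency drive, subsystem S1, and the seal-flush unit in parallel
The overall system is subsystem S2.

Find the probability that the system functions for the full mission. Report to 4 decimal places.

0.9973

R(variable-frequency drive) = exp(−0.000866 × 200) = 0.840969
R(check valve) = exp(−0.00153 × 200) = 0.736387
R(pressure transmitter) = exp(−0.00126 × 200) = 0.777245
R(seal-flush unit) = exp(−0.000199 × 200) = 0.960982
Series (check valve and pressure transmitter): 0.736387 × 0.777245 = 0.572353
Parallel (variable-frequency drive, [0.572353], and seal-flush unit): 1 − (1 − 0.840969)(1 − 0.572353)(1 − 0.960982) = 0.9973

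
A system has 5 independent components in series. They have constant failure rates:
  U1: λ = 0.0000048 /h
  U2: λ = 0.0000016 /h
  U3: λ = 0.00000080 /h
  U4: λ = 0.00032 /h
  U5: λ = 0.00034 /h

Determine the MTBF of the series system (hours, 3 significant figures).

Series of exponential components: λ_sys = Σ λ_i
λ_sys = 0.0000048 + 0.0000016 + 0.00000080 + 0.00032 + 0.00034 = 6.6720e-04 /h
MTBF = 1 / λ_sys = 1500 h

1500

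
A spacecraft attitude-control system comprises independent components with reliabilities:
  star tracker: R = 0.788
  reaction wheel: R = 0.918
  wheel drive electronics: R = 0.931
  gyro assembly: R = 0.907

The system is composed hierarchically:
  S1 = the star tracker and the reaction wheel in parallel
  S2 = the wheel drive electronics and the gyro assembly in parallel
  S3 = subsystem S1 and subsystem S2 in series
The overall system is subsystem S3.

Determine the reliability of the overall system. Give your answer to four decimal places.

0.9763

Parallel (star tracker and reaction wheel): 1 − (1 − 0.788000)(1 − 0.918000) = 0.982616
Parallel (wheel drive electronics and gyro assembly): 1 − (1 − 0.931000)(1 − 0.907000) = 0.993583
Series ([0.982616] and [0.993583]): 0.982616 × 0.993583 = 0.9763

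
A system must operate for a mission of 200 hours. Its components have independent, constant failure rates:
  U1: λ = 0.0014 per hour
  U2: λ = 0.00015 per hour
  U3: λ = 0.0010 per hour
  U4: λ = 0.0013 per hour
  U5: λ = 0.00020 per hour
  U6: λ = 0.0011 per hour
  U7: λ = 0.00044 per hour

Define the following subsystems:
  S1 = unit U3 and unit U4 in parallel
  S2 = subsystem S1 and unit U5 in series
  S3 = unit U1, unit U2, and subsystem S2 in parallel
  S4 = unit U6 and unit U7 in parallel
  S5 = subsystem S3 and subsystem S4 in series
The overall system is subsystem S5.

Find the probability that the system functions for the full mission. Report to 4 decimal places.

0.9828

R(U1) = exp(−0.0014 × 200) = 0.755784
R(U2) = exp(−0.00015 × 200) = 0.970446
R(U3) = exp(−0.0010 × 200) = 0.818731
R(U4) = exp(−0.0013 × 200) = 0.771052
R(U5) = exp(−0.00020 × 200) = 0.960789
R(U6) = exp(−0.0011 × 200) = 0.802519
R(U7) = exp(−0.00044 × 200) = 0.915761
Parallel (U3 and U4): 1 − (1 − 0.818731)(1 − 0.771052) = 0.958499
Series ([0.958499] and U5): 0.958499 × 0.960789 = 0.920915
Parallel (U1, U2, and [0.920915]): 1 − (1 − 0.755784)(1 − 0.970446)(1 − 0.920915) = 0.999429
Parallel (U6 and U7): 1 − (1 − 0.802519)(1 − 0.915761) = 0.983364
Series ([0.999429] and [0.983364]): 0.999429 × 0.983364 = 0.9828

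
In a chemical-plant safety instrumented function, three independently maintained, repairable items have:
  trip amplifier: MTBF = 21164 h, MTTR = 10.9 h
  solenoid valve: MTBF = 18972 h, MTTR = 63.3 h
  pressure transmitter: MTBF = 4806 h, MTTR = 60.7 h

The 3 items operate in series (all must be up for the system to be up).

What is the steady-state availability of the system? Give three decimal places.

A(trip amplifier) = MTBF/(MTBF+MTTR) = 21164/(21164+10.9) = 0.999485
A(solenoid valve) = MTBF/(MTBF+MTTR) = 18972/(18972+63.3) = 0.996675
A(pressure transmitter) = MTBF/(MTBF+MTTR) = 4806/(4806+60.7) = 0.987527
Series availability: 0.999485 × 0.996675 × 0.987527 = 0.984

0.984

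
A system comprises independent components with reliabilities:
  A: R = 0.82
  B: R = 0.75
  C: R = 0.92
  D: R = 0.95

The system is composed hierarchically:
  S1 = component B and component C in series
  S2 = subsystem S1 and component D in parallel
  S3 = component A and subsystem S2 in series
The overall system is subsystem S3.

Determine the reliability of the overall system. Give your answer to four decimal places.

Series (B and C): 0.750000 × 0.920000 = 0.690000
Parallel ([0.690000] and D): 1 − (1 − 0.690000)(1 − 0.950000) = 0.984500
Series (A and [0.984500]): 0.820000 × 0.984500 = 0.8073

0.8073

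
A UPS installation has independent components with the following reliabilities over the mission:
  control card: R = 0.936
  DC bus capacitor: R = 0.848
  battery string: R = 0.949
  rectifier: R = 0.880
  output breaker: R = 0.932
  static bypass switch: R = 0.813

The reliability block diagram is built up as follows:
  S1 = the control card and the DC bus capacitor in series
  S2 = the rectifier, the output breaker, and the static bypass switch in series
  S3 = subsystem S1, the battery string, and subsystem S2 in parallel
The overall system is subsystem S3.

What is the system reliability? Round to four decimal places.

Series (control card and DC bus capacitor): 0.936000 × 0.848000 = 0.793728
Series (rectifier, output breaker, and static bypass switch): 0.880000 × 0.932000 × 0.813000 = 0.666790
Parallel ([0.793728], battery string, and [0.666790]): 1 − (1 − 0.793728)(1 − 0.949000)(1 − 0.666790) = 0.9965

0.9965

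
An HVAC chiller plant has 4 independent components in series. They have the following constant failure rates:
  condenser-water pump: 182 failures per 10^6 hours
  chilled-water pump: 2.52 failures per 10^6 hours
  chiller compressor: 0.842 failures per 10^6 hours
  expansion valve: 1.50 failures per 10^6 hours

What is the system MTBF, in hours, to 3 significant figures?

Series of exponential components: λ_sys = Σ λ_i
λ_sys = 0.000182 + 0.00000252 + 0.000000842 + 0.00000150 = 1.8686e-04 /h
MTBF = 1 / λ_sys = 5350 h

5350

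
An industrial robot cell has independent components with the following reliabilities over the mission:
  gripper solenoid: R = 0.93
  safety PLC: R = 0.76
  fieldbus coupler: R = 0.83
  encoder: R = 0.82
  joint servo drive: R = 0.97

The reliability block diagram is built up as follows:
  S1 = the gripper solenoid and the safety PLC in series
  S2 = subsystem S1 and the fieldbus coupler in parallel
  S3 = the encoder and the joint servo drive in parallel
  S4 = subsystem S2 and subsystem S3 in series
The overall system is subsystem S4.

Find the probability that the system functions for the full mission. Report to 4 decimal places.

Series (gripper solenoid and safety PLC): 0.930000 × 0.760000 = 0.706800
Parallel ([0.706800] and fieldbus coupler): 1 − (1 − 0.706800)(1 − 0.830000) = 0.950156
Parallel (encoder and joint servo drive): 1 − (1 − 0.820000)(1 − 0.970000) = 0.994600
Series ([0.950156] and [0.994600]): 0.950156 × 0.994600 = 0.9450

0.9450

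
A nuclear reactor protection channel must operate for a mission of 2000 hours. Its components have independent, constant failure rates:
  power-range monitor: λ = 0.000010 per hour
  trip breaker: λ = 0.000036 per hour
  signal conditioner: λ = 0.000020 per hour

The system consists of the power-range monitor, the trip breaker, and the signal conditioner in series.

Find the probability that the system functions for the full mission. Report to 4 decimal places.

0.8763

R(power-range monitor) = exp(−0.000010 × 2000) = 0.980199
R(trip breaker) = exp(−0.000036 × 2000) = 0.930531
R(signal conditioner) = exp(−0.000020 × 2000) = 0.960789
Series (power-range monitor, trip breaker, and signal conditioner): 0.980199 × 0.930531 × 0.960789 = 0.8763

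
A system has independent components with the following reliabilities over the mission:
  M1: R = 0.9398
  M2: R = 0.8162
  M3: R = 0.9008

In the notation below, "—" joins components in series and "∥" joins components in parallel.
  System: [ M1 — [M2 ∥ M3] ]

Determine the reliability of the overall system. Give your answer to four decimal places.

Parallel (M2 and M3): 1 − (1 − 0.816200)(1 − 0.900800) = 0.981767
Series (M1 and [0.981767]): 0.939800 × 0.981767 = 0.9227

0.9227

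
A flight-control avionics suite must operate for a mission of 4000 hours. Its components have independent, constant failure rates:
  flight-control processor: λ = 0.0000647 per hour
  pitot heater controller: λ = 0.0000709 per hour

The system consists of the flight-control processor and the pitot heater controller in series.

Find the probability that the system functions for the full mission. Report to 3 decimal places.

R(flight-control processor) = exp(−0.0000647 × 4000) = 0.77198
R(pitot heater controller) = exp(−0.0000709 × 4000) = 0.75307
Series (flight-control processor and pitot heater controller): 0.77198 × 0.75307 = 0.581

0.581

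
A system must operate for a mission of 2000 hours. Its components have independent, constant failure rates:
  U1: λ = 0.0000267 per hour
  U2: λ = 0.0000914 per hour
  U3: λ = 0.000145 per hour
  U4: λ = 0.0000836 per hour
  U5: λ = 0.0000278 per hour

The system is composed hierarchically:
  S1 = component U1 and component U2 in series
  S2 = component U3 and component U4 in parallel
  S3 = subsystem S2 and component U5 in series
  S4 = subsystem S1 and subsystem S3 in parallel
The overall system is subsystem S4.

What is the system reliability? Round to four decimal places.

R(U1) = exp(−0.0000267 × 2000) = 0.948001
R(U2) = exp(−0.0000914 × 2000) = 0.832935
R(U3) = exp(−0.000145 × 2000) = 0.748264
R(U4) = exp(−0.0000836 × 2000) = 0.846030
R(U5) = exp(−0.0000278 × 2000) = 0.945917
Series (U1 and U2): 0.948001 × 0.832935 = 0.789623
Parallel (U3 and U4): 1 − (1 − 0.748264)(1 − 0.846030) = 0.961240
Series ([0.961240] and U5): 0.961240 × 0.945917 = 0.909253
Parallel ([0.789623] and [0.909253]): 1 − (1 − 0.789623)(1 − 0.909253) = 0.9809

0.9809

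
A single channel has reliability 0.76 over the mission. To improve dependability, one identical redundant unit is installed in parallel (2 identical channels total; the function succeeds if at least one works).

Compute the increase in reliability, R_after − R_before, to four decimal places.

R_before = 0.76
R_after = 1 − (1 − 0.76)^2 = 0.9424
ΔR = 0.9424 − 0.76 = 0.1824

0.1824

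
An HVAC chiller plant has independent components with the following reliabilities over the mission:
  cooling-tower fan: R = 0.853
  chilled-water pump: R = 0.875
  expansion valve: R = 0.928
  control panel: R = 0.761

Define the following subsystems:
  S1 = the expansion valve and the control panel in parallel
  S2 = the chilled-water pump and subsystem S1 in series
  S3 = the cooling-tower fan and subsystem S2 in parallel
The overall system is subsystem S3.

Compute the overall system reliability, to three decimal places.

Parallel (expansion valve and control panel): 1 − (1 − 0.92800)(1 − 0.76100) = 0.98279
Series (chilled-water pump and [0.98279]): 0.87500 × 0.98279 = 0.85994
Parallel (cooling-tower fan and [0.85994]): 1 − (1 − 0.85300)(1 − 0.85994) = 0.979

0.979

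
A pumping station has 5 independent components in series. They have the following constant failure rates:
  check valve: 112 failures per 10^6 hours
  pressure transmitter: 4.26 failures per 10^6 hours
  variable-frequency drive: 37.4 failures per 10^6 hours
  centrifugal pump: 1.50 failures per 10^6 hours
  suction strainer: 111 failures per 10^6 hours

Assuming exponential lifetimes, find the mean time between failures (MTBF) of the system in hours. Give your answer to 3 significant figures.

3760

Series of exponential components: λ_sys = Σ λ_i
λ_sys = 0.000112 + 0.00000426 + 0.0000374 + 0.00000150 + 0.000111 = 2.6616e-04 /h
MTBF = 1 / λ_sys = 3760 h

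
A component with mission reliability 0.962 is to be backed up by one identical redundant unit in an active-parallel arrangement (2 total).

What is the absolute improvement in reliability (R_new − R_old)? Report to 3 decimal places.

0.037

R_before = 0.962
R_after = 1 − (1 − 0.962)^2 = 0.999
ΔR = 0.999 − 0.962 = 0.037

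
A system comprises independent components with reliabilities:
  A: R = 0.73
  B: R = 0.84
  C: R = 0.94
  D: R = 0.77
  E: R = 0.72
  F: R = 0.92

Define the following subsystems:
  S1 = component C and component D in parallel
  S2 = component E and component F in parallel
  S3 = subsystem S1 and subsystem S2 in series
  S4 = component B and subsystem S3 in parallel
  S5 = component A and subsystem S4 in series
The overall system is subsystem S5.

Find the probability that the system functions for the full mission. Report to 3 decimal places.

Parallel (C and D): 1 − (1 − 0.94000)(1 − 0.77000) = 0.98620
Parallel (E and F): 1 − (1 − 0.72000)(1 − 0.92000) = 0.97760
Series ([0.98620] and [0.97760]): 0.98620 × 0.97760 = 0.96411
Parallel (B and [0.96411]): 1 − (1 − 0.84000)(1 − 0.96411) = 0.99426
Series (A and [0.99426]): 0.73000 × 0.99426 = 0.726

0.726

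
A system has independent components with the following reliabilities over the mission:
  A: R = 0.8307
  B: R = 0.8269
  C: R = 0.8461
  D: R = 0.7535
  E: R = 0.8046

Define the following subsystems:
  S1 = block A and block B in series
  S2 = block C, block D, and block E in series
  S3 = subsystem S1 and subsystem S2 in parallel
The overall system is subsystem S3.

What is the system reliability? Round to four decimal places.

0.8475

Series (A and B): 0.830700 × 0.826900 = 0.686906
Series (C, D, and E): 0.846100 × 0.753500 × 0.804600 = 0.512962
Parallel ([0.686906] and [0.512962]): 1 − (1 − 0.686906)(1 − 0.512962) = 0.8475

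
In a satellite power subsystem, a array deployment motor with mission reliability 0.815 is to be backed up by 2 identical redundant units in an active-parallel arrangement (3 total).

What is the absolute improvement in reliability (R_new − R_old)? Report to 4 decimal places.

0.1787

R_before = 0.815
R_after = 1 − (1 − 0.815)^3 = 0.9937
ΔR = 0.9937 − 0.815 = 0.1787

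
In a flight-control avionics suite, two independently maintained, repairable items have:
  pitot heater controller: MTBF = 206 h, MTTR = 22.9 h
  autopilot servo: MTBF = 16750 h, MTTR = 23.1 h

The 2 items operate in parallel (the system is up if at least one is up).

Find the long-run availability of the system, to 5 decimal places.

A(pitot heater controller) = MTBF/(MTBF+MTTR) = 206/(206+22.9) = 0.899956
A(autopilot servo) = MTBF/(MTBF+MTTR) = 16750/(16750+23.1) = 0.998623
Parallel availability: 1 − (1 − 0.899956)(1 − 0.998623) = 0.99986

0.99986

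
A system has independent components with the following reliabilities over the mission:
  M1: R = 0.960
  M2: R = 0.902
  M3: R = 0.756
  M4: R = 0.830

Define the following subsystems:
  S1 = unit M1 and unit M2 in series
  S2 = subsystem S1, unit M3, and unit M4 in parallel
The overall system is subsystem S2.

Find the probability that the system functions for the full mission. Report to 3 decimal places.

0.994

Series (M1 and M2): 0.96000 × 0.90200 = 0.86592
Parallel ([0.86592], M3, and M4): 1 − (1 − 0.86592)(1 − 0.75600)(1 − 0.83000) = 0.994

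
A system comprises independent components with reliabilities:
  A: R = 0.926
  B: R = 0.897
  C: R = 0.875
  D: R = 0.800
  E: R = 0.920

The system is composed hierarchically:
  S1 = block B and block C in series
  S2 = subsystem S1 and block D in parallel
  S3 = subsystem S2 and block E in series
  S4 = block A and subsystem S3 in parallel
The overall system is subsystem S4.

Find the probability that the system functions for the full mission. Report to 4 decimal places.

Series (B and C): 0.897000 × 0.875000 = 0.784875
Parallel ([0.784875] and D): 1 − (1 − 0.784875)(1 − 0.800000) = 0.956975
Series ([0.956975] and E): 0.956975 × 0.920000 = 0.880417
Parallel (A and [0.880417]): 1 − (1 − 0.926000)(1 − 0.880417) = 0.9912

0.9912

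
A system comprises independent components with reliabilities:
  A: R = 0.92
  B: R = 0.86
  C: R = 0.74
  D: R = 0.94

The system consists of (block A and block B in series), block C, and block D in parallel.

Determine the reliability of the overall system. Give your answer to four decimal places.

Series (A and B): 0.920000 × 0.860000 = 0.791200
Parallel ([0.791200], C, and D): 1 − (1 − 0.791200)(1 − 0.740000)(1 − 0.940000) = 0.9967

0.9967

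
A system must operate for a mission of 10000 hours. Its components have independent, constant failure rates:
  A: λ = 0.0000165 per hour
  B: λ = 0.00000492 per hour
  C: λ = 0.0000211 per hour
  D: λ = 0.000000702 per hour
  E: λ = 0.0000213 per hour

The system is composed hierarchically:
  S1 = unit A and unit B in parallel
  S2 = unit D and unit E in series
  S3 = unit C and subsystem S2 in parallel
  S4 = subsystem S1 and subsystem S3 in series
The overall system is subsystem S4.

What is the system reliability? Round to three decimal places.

0.955

R(A) = exp(−0.0000165 × 10000) = 0.84789
R(B) = exp(−0.00000492 × 10000) = 0.95199
R(C) = exp(−0.0000211 × 10000) = 0.80977
R(D) = exp(−0.000000702 × 10000) = 0.99300
R(E) = exp(−0.0000213 × 10000) = 0.80816
Parallel (A and B): 1 − (1 − 0.84789)(1 − 0.95199) = 0.99270
Series (D and E): 0.99300 × 0.80816 = 0.80250
Parallel (C and [0.80250]): 1 − (1 − 0.80977)(1 − 0.80250) = 0.96243
Series ([0.99270] and [0.96243]): 0.99270 × 0.96243 = 0.955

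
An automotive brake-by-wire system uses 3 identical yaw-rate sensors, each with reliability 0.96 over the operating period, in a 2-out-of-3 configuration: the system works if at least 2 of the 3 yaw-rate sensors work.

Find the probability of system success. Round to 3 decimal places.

0.995

R = Σ_{i=2}^{3} C(3,i) p^i (1−p)^{3−i} with p = 0.96
C(3,2)·0.96^2·0.04^1 = 0.11059
C(3,3)·0.96^3·0.04^0 = 0.88474
Sum = 0.995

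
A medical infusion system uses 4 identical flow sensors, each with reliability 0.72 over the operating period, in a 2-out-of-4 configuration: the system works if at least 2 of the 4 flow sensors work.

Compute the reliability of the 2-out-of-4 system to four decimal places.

0.9306

R = Σ_{i=2}^{4} C(4,i) p^i (1−p)^{4−i} with p = 0.72
C(4,2)·0.72^2·0.28^2 = 0.243855
C(4,3)·0.72^3·0.28^1 = 0.418038
C(4,4)·0.72^4·0.28^0 = 0.268739
Sum = 0.9306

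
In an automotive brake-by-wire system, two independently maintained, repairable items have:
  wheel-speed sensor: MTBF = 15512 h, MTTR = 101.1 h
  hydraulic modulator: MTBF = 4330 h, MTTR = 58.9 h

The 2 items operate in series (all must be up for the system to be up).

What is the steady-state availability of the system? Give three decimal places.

0.980

A(wheel-speed sensor) = MTBF/(MTBF+MTTR) = 15512/(15512+101.1) = 0.993525
A(hydraulic modulator) = MTBF/(MTBF+MTTR) = 4330/(4330+58.9) = 0.986580
Series availability: 0.993525 × 0.986580 = 0.980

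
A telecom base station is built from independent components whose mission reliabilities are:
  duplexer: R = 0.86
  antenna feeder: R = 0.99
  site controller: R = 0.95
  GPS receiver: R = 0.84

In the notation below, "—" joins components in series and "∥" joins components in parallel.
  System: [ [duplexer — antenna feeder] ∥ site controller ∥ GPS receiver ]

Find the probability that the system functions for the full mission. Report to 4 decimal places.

0.9988

Series (duplexer and antenna feeder): 0.860000 × 0.990000 = 0.851400
Parallel ([0.851400], site controller, and GPS receiver): 1 − (1 − 0.851400)(1 − 0.950000)(1 − 0.840000) = 0.9988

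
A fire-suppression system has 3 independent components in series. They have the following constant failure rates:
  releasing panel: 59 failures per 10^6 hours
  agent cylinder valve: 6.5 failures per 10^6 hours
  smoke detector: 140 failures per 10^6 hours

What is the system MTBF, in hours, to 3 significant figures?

Series of exponential components: λ_sys = Σ λ_i
λ_sys = 0.000059 + 0.0000065 + 0.00014 = 2.0550e-04 /h
MTBF = 1 / λ_sys = 4870 h

4870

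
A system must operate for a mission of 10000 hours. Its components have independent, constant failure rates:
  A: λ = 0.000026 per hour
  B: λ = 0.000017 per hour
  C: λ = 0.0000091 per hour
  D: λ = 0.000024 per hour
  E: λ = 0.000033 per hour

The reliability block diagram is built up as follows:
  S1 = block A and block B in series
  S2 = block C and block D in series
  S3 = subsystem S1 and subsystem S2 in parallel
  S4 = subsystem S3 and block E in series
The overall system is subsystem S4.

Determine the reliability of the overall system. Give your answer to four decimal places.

R(A) = exp(−0.000026 × 10000) = 0.771052
R(B) = exp(−0.000017 × 10000) = 0.843665
R(C) = exp(−0.0000091 × 10000) = 0.913018
R(D) = exp(−0.000024 × 10000) = 0.786628
R(E) = exp(−0.000033 × 10000) = 0.718924
Series (A and B): 0.771052 × 0.843665 = 0.650510
Series (C and D): 0.913018 × 0.786628 = 0.718206
Parallel ([0.650510] and [0.718206]): 1 − (1 − 0.650510)(1 − 0.718206) = 0.901516
Series ([0.901516] and E): 0.901516 × 0.718924 = 0.6481

0.6481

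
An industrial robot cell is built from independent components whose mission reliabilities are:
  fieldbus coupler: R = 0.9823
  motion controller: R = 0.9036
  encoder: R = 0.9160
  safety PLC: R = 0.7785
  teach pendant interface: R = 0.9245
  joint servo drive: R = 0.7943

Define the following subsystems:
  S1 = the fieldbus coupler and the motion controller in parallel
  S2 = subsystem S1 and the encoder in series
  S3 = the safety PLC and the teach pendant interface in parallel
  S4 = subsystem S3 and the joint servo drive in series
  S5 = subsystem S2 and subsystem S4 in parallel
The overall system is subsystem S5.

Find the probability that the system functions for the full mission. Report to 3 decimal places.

0.981

Parallel (fieldbus coupler and motion controller): 1 − (1 − 0.98230)(1 − 0.90360) = 0.99829
Series ([0.99829] and encoder): 0.99829 × 0.91600 = 0.91443
Parallel (safety PLC and teach pendant interface): 1 − (1 − 0.77850)(1 − 0.92450) = 0.98328
Series ([0.98328] and joint servo drive): 0.98328 × 0.79430 = 0.78102
Parallel ([0.91443] and [0.78102]): 1 − (1 − 0.91443)(1 − 0.78102) = 0.981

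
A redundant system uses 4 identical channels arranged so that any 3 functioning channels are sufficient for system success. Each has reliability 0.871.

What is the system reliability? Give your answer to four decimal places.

R = Σ_{i=3}^{4} C(4,i) p^i (1−p)^{4−i} with p = 0.871
C(4,3)·0.871^3·0.129^1 = 0.340961
C(4,4)·0.871^4·0.129^0 = 0.575536
Sum = 0.9165

0.9165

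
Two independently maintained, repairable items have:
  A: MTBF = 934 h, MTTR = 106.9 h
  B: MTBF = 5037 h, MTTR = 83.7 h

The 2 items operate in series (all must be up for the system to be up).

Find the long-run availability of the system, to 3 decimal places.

A(A) = MTBF/(MTBF+MTTR) = 934/(934+106.9) = 0.897300
A(B) = MTBF/(MTBF+MTTR) = 5037/(5037+83.7) = 0.983655
Series availability: 0.897300 × 0.983655 = 0.883

0.883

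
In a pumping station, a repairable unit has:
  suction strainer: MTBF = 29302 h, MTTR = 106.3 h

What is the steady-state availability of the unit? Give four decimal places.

A(suction strainer) = MTBF/(MTBF+MTTR) = 29302/(29302+106.3) = 0.9964

0.9964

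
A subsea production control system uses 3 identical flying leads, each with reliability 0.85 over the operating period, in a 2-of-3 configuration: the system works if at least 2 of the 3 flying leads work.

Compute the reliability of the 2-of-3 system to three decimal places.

0.939

R = Σ_{i=2}^{3} C(3,i) p^i (1−p)^{3−i} with p = 0.85
C(3,2)·0.85^2·0.15^1 = 0.32513
C(3,3)·0.85^3·0.15^0 = 0.61413
Sum = 0.939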